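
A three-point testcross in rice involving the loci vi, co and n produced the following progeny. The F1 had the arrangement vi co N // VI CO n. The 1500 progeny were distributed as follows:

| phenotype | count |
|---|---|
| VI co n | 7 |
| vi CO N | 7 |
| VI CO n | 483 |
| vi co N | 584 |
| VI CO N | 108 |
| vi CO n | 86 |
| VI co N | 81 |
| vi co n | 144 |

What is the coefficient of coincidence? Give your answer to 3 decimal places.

0.436

The two rarest classes, vi CO N and VI co n, are the double crossovers. Comparing them with the parentals, only the co allele has switched, so co is the middle locus and the order is vi – co – n.
vi–co: (167 + 14)/1500 = 0.1207; co–n: (252 + 14)/1500 = 0.1773.
Expected DCO frequency = 0.1207 × 0.1773 ≈ 0.02140; observed = 14/1500 ≈ 0.00933.
Coefficient of coincidence = 0.00933/0.02140 ≈ 0.436.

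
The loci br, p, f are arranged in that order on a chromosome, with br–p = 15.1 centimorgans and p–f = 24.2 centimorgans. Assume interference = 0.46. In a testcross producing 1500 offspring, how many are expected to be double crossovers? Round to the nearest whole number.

30

Map distances give recombination frequencies of 0.151 and 0.242 for the two intervals.
With interference 0.46 (so coincidence = 0.54), expected double-crossover frequency = 0.151 × 0.242 × 0.54 = 0.01973.
Expected number = 0.01973 × 1500 = 29.60 ≈ 30.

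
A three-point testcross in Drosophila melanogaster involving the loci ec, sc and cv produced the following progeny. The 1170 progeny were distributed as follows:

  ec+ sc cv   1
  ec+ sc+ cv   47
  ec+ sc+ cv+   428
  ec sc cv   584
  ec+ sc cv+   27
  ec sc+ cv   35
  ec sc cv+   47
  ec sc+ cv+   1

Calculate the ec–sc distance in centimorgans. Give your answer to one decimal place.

The two most frequent reciprocal classes, ec+ sc+ cv+ and ec sc cv, are the parental types, so the F1 was ec+ sc+ cv+ / ec sc cv.
The two rarest classes, ec sc+ cv+ and ec+ sc cv, are the double crossovers. Comparing them with the parentals, only the ec allele has switched, so ec is the middle locus and the order is cv – ec – sc.
Crossovers in the ec–sc interval produce the single-crossover classes ec+ sc cv+ and ec sc+ cv (27 + 35 = 62) plus the double crossovers (2).
RF(ec–sc) = (62 + 2) / 1170 = 64/1170 = 0.0547 → 5.5 centimorgans.

5.5 centimorgans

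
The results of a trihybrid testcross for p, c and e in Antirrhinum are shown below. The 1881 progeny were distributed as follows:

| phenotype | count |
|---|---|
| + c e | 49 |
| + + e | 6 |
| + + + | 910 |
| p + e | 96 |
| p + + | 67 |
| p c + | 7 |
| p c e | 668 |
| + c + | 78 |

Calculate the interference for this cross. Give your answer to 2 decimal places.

The two most frequent reciprocal classes, p c e and + + +, are the parental types, so the F1 was p c e / + + +.
The two rarest classes, p c + and + + e, are the double crossovers. Comparing them with the parentals, only the e allele has switched, so e is the middle locus and the order is p – e – c.
p–e: (116 + 13)/1881 = 0.0686; e–c: (174 + 13)/1881 = 0.0994.
Expected DCO frequency = 0.0686 × 0.0994 ≈ 0.00682; observed = 13/1881 ≈ 0.00691.
Coefficient of coincidence = 0.00691/0.00682 ≈ 1.01; interference = 1 − 1.01 = -0.01.

-0.01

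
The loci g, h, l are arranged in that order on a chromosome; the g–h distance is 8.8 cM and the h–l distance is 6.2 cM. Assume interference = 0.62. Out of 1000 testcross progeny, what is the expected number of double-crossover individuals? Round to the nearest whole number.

Map distances give recombination frequencies of 0.088 and 0.062 for the two intervals.
With interference 0.62 (so coincidence = 0.38), expected double-crossover frequency = 0.088 × 0.062 × 0.38 = 0.00207.
Expected number = 0.00207 × 1000 = 2.07 ≈ 2.

2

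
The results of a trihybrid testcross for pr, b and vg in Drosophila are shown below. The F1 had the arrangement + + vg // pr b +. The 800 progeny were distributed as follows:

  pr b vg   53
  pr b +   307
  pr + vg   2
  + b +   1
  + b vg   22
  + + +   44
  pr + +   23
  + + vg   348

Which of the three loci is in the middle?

The two rarest classes, pr + vg and + b +, are the double crossovers. Comparing them with the parentals, only the pr allele has switched, so pr is the middle locus and the order is b – pr – vg.

pr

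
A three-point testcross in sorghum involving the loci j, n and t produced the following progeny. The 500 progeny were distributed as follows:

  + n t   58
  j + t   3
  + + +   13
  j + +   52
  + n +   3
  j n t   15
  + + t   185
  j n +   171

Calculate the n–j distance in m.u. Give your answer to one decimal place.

The two most frequent reciprocal classes, j n + and + + t, are the parental types, so the F1 was j n + / + + t.
The two rarest classes, + n + and j + t, are the double crossovers. Comparing them with the parentals, only the j allele has switched, so j is the middle locus and the order is n – j – t.
Crossovers in the n–j interval produce the single-crossover classes j + + and + n t (52 + 58 = 110) plus the double crossovers (6).
RF(n–j) = (110 + 6) / 500 = 116/500 = 0.2320 → 23.2 m.u.

23.2 m.u.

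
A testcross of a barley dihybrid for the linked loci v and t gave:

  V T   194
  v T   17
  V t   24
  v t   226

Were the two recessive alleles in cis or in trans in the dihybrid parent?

cis

The two most frequent classes are V T (194) and v t (226); these are the parental (non-recombinant) types.
So the F1 carried V T on one chromosome and v t on the other — the recessive alleles are on the same chromosome (cis / coupling).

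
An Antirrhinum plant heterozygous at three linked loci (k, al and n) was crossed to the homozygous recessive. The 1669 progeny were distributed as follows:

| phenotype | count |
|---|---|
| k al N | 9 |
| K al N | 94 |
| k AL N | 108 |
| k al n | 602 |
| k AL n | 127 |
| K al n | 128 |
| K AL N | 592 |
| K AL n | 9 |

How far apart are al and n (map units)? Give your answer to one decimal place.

The two most frequent reciprocal classes, k al n and K AL N, are the parental types, so the F1 was k al n / K AL N.
The two rarest classes, k al N and K AL n, are the double crossovers. Comparing them with the parentals, only the n allele has switched, so n is the middle locus and the order is k – n – al.
Crossovers in the n–al interval produce the single-crossover classes k AL n and K al N (127 + 94 = 221) plus the double crossovers (18).
RF(n–al) = (221 + 18) / 1669 = 239/1669 = 0.1432 → 14.3 map units.

14.3 map units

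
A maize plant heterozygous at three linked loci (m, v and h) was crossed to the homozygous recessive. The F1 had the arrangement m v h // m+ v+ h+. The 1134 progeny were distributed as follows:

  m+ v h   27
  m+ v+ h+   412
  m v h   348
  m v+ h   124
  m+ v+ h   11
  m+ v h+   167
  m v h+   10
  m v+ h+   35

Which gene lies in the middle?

The two rarest classes, m v h+ and m+ v+ h, are the double crossovers. Comparing them with the parentals, only the h allele has switched, so h is the middle locus and the order is v – h – m.

h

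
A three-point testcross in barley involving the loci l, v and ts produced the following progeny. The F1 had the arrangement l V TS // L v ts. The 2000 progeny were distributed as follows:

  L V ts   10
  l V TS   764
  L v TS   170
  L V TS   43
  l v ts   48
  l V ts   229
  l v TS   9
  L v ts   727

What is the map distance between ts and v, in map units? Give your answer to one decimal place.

20.9 map units

The two rarest classes, l v TS and L V ts, are the double crossovers. Comparing them with the parentals, only the v allele has switched, so v is the middle locus and the order is l – v – ts.
Crossovers in the v–ts interval produce the single-crossover classes l V ts and L v TS (229 + 170 = 399) plus the double crossovers (19).
RF(v–ts) = (399 + 19) / 2000 = 418/2000 = 0.2090 → 20.9 map units.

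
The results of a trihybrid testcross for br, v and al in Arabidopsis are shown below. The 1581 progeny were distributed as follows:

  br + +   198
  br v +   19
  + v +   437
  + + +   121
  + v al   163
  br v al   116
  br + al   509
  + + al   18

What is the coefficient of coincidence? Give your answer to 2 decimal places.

0.54

The two most frequent reciprocal classes, br + al and + v +, are the parental types, so the F1 was br + al / + v +.
The two rarest classes, + + al and br v +, are the double crossovers. Comparing them with the parentals, only the br allele has switched, so br is the middle locus and the order is al – br – v.
al–br: (361 + 37)/1581 = 0.2517; br–v: (237 + 37)/1581 = 0.1733.
Expected DCO frequency = 0.2517 × 0.1733 ≈ 0.04362; observed = 37/1581 ≈ 0.02340.
Coefficient of coincidence = 0.02340/0.04362 ≈ 0.54.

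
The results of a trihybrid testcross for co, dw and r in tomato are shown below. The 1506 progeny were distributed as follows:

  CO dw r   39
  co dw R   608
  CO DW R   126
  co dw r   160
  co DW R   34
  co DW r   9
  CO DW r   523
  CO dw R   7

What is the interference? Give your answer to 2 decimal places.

The two most frequent reciprocal classes, co dw R and CO DW r, are the parental types, so the F1 was co dw R / CO DW r.
The two rarest classes, CO dw R and co DW r, are the double crossovers. Comparing them with the parentals, only the co allele has switched, so co is the middle locus and the order is dw – co – r.
dw–co: (73 + 16)/1506 = 0.0591; co–r: (286 + 16)/1506 = 0.2005.
Expected DCO frequency = 0.0591 × 0.2005 ≈ 0.01185; observed = 16/1506 ≈ 0.01062.
Coefficient of coincidence = 0.01062/0.01185 ≈ 0.90; interference = 1 − 0.90 = 0.10.

0.10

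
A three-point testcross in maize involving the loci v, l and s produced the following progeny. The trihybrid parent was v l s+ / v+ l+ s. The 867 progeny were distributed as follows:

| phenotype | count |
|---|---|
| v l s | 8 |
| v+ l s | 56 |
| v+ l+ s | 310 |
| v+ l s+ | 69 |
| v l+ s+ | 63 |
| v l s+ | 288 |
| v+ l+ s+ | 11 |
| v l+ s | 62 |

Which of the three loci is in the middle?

s

The two rarest classes, v l s and v+ l+ s+, are the double crossovers. Comparing them with the parentals, only the s allele has switched, so s is the middle locus and the order is l – s – v.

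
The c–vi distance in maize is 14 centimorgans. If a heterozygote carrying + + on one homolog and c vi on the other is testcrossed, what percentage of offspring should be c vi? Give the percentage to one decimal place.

A map distance of 14 centimorgans corresponds to a recombination frequency of 0.140.
The F1 is + + / c vi, so c vi is a parental gamete class with expected frequency (1 − r)/2 = 0.860/2 = 0.4300.
That is 0.4300 = 43.0% of the progeny.

43.0%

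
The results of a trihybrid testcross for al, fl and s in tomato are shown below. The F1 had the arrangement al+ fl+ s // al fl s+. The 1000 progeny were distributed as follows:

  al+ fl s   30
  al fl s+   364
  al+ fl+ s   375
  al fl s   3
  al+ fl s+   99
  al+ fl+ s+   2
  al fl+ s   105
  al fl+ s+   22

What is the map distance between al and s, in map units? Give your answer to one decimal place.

The two rarest classes, al+ fl+ s+ and al fl s, are the double crossovers. Comparing them with the parentals, only the s allele has switched, so s is the middle locus and the order is fl – s – al.
Crossovers in the s–al interval produce the single-crossover classes al fl+ s and al+ fl s+ (105 + 99 = 204) plus the double crossovers (5).
RF(s–al) = (204 + 5) / 1000 = 209/1000 = 0.2090 → 20.9 map units.

20.9 map units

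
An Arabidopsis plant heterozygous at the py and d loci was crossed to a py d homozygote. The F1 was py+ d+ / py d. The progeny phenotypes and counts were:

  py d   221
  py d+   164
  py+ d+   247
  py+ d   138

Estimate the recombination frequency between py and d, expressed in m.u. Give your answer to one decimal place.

The recombinant classes are py+ d and py d+: 138 + 164 = 302.
Recombination frequency = 302/770 = 0.3922 ≈ 39.2%, i.e. 39.2 m.u.

39.2 m.u.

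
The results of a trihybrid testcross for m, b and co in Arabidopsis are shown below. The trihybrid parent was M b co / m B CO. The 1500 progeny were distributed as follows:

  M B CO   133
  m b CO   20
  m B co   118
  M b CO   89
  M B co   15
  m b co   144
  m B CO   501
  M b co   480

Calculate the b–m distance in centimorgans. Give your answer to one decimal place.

The two rarest classes, M B co and m b CO, are the double crossovers. Comparing them with the parentals, only the b allele has switched, so b is the middle locus and the order is m – b – co.
Crossovers in the m–b interval produce the single-crossover classes m b co and M B CO (144 + 133 = 277) plus the double crossovers (35).
RF(m–b) = (277 + 35) / 1500 = 312/1500 = 0.2080 → 20.8 centimorgans.

20.8 centimorgans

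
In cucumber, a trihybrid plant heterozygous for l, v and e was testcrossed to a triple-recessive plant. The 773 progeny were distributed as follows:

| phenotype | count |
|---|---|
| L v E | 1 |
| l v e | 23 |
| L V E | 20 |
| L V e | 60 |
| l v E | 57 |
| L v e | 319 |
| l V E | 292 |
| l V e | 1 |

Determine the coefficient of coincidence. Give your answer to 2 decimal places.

The two most frequent reciprocal classes, L v e and l V E, are the parental types, so the F1 was L v e / l V E.
The two rarest classes, L v E and l V e, are the double crossovers. Comparing them with the parentals, only the e allele has switched, so e is the middle locus and the order is l – e – v.
l–e: (43 + 2)/773 = 0.0582; e–v: (117 + 2)/773 = 0.1539.
Expected DCO frequency = 0.0582 × 0.1539 ≈ 0.00896; observed = 2/773 ≈ 0.00259.
Coefficient of coincidence = 0.00259/0.00896 ≈ 0.29.

0.29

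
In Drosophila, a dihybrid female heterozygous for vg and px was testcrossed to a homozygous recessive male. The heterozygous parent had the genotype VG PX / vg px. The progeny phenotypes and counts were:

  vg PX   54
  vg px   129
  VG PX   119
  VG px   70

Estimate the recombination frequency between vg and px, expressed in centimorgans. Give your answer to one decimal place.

33.3 centimorgans

The recombinant classes are VG px and vg PX: 70 + 54 = 124.
Recombination frequency = 124/372 = 0.3333 ≈ 33.3%, i.e. 33.3 centimorgans.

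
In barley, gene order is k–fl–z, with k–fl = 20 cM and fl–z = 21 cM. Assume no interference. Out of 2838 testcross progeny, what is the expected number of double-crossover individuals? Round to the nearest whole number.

119

Map distances give recombination frequencies of 0.200 and 0.210 for the two intervals.
With no interference, expected double-crossover frequency = 0.200 × 0.210 = 0.04200.
Expected number = 0.04200 × 2838 = 119.20 ≈ 119.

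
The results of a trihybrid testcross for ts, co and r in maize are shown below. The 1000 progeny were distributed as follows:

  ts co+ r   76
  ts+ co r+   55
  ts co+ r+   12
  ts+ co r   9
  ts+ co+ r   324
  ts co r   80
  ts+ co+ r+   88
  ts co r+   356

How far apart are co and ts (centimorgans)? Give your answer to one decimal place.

15.2 centimorgans

The two most frequent reciprocal classes, ts co r+ and ts+ co+ r, are the parental types, so the F1 was ts co r+ / ts+ co+ r.
The two rarest classes, ts co+ r+ and ts+ co r, are the double crossovers. Comparing them with the parentals, only the co allele has switched, so co is the middle locus and the order is ts – co – r.
Crossovers in the ts–co interval produce the single-crossover classes ts+ co r+ and ts co+ r (55 + 76 = 131) plus the double crossovers (21).
RF(ts–co) = (131 + 21) / 1000 = 152/1000 = 0.1520 → 15.2 centimorgans.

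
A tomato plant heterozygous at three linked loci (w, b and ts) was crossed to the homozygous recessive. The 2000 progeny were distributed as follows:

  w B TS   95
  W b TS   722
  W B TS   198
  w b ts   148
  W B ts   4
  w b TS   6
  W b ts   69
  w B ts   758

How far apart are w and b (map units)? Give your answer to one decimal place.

The two most frequent reciprocal classes, w B ts and W b TS, are the parental types, so the F1 was w B ts / W b TS.
The two rarest classes, W B ts and w b TS, are the double crossovers. Comparing them with the parentals, only the w allele has switched, so w is the middle locus and the order is ts – w – b.
Crossovers in the w–b interval produce the single-crossover classes w b ts and W B TS (148 + 198 = 346) plus the double crossovers (10).
RF(w–b) = (346 + 10) / 2000 = 356/2000 = 0.1780 → 17.8 map units.

17.8 map units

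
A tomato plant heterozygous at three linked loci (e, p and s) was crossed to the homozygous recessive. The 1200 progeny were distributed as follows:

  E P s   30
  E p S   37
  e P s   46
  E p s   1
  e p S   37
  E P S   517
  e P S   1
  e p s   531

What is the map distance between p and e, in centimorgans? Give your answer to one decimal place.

7.1 centimorgans

The two most frequent reciprocal classes, e p s and E P S, are the parental types, so the F1 was e p s / E P S.
The two rarest classes, E p s and e P S, are the double crossovers. Comparing them with the parentals, only the e allele has switched, so e is the middle locus and the order is s – e – p.
Crossovers in the e–p interval produce the single-crossover classes e P s and E p S (46 + 37 = 83) plus the double crossovers (2).
RF(e–p) = (83 + 2) / 1200 = 85/1200 = 0.0708 → 7.1 centimorgans.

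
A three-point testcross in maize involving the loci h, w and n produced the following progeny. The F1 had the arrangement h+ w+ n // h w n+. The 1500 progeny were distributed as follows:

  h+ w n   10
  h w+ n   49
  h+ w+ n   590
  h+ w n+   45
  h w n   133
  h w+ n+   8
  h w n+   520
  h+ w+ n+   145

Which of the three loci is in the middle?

w

The two rarest classes, h+ w n and h w+ n+, are the double crossovers. Comparing them with the parentals, only the w allele has switched, so w is the middle locus and the order is n – w – h.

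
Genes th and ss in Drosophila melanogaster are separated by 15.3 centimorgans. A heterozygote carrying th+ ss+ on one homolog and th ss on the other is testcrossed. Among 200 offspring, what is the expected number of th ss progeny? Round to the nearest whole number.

A map distance of 15.3 centimorgans corresponds to a recombination frequency of 0.153.
The F1 is th+ ss+ / th ss, so th ss is a parental gamete class with expected frequency (1 − r)/2 = 0.847/2 = 0.4235.
Expected number = 0.4235 × 200 = 84.70 ≈ 85.

85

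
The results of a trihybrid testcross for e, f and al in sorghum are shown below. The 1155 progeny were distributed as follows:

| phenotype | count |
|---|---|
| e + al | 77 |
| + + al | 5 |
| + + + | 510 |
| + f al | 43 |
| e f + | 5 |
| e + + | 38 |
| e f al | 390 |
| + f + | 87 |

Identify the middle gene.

al

The two most frequent reciprocal classes, + + + and e f al, are the parental types, so the F1 was + + + / e f al.
The two rarest classes, + + al and e f +, are the double crossovers. Comparing them with the parentals, only the al allele has switched, so al is the middle locus and the order is e – al – f.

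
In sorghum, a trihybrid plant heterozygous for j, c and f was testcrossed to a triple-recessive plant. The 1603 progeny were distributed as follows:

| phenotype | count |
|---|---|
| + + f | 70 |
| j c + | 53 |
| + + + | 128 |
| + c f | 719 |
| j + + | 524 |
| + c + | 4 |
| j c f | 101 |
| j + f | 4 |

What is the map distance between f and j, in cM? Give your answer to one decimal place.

The two most frequent reciprocal classes, + c f and j + +, are the parental types, so the F1 was + c f / j + +.
The two rarest classes, + c + and j + f, are the double crossovers. Comparing them with the parentals, only the f allele has switched, so f is the middle locus and the order is j – f – c.
Crossovers in the j–f interval produce the single-crossover classes j c f and + + + (101 + 128 = 229) plus the double crossovers (8).
RF(j–f) = (229 + 8) / 1603 = 237/1603 = 0.1478 → 14.8 cM.

14.8 cM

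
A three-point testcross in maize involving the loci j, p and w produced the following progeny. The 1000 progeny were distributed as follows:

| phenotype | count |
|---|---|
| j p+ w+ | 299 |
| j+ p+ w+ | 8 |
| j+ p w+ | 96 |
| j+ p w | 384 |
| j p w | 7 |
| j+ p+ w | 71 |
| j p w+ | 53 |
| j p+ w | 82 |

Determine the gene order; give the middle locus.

j

The two most frequent reciprocal classes, j p+ w+ and j+ p w, are the parental types, so the F1 was j p+ w+ / j+ p w.
The two rarest classes, j+ p+ w+ and j p w, are the double crossovers. Comparing them with the parentals, only the j allele has switched, so j is the middle locus and the order is p – j – w.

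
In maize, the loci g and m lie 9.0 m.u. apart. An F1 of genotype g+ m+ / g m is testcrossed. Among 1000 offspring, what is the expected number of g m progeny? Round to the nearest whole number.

A map distance of 9.0 m.u. corresponds to a recombination frequency of 0.090.
The F1 is g+ m+ / g m, so g m is a parental gamete class with expected frequency (1 − r)/2 = 0.910/2 = 0.4550.
Expected number = 0.4550 × 1000 = 455.00 ≈ 455.

455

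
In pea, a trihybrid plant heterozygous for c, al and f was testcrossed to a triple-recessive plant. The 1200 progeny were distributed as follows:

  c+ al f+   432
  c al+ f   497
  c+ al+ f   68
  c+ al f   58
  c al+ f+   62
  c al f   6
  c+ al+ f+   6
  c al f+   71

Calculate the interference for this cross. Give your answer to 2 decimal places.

0.28

The two most frequent reciprocal classes, c+ al f+ and c al+ f, are the parental types, so the F1 was c+ al f+ / c al+ f.
The two rarest classes, c+ al+ f+ and c al f, are the double crossovers. Comparing them with the parentals, only the al allele has switched, so al is the middle locus and the order is f – al – c.
f–al: (120 + 12)/1200 = 0.1100; al–c: (139 + 12)/1200 = 0.1258.
Expected DCO frequency = 0.1100 × 0.1258 ≈ 0.01384; observed = 12/1200 ≈ 0.01000.
Coefficient of coincidence = 0.01000/0.01384 ≈ 0.72; interference = 1 − 0.72 = 0.28.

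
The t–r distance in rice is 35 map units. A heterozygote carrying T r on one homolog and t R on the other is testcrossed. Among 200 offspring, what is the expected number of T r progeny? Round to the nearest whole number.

65

A map distance of 35 map units corresponds to a recombination frequency of 0.350.
The F1 is T r / t R, so T r is a parental gamete class with expected frequency (1 − r)/2 = 0.650/2 = 0.3250.
Expected number = 0.3250 × 200 = 65.00 ≈ 65.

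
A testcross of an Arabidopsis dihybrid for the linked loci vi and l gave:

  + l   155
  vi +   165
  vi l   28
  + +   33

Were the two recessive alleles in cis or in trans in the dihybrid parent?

The two most frequent classes are + l (155) and vi + (165); these are the parental (non-recombinant) types.
So the F1 carried + l on one chromosome and vi + on the other — the recessive alleles are on opposite chromosomes (trans / repulsion).

trans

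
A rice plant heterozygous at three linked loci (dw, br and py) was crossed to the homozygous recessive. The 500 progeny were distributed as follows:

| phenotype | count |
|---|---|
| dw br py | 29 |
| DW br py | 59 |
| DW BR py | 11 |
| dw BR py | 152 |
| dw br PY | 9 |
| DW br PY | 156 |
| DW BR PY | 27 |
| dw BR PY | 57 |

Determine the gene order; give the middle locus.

dw

The two most frequent reciprocal classes, dw BR py and DW br PY, are the parental types, so the F1 was dw BR py / DW br PY.
The two rarest classes, DW BR py and dw br PY, are the double crossovers. Comparing them with the parentals, only the dw allele has switched, so dw is the middle locus and the order is py – dw – br.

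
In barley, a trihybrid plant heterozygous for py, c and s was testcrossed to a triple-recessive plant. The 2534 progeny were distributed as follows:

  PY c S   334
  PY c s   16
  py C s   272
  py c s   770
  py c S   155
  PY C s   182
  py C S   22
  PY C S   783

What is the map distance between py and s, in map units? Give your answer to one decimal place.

The two most frequent reciprocal classes, PY C S and py c s, are the parental types, so the F1 was PY C S / py c s.
The two rarest classes, py C S and PY c s, are the double crossovers. Comparing them with the parentals, only the py allele has switched, so py is the middle locus and the order is c – py – s.
Crossovers in the py–s interval produce the single-crossover classes PY C s and py c S (182 + 155 = 337) plus the double crossovers (38).
RF(py–s) = (337 + 38) / 2534 = 375/2534 = 0.1480 → 14.8 map units.

14.8 map units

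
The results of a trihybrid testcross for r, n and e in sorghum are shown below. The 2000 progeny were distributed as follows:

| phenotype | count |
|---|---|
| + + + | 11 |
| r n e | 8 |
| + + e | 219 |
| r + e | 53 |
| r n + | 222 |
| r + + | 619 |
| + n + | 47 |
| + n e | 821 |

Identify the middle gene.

The two most frequent reciprocal classes, r + + and + n e, are the parental types, so the F1 was r + + / + n e.
The two rarest classes, + + + and r n e, are the double crossovers. Comparing them with the parentals, only the r allele has switched, so r is the middle locus and the order is n – r – e.

r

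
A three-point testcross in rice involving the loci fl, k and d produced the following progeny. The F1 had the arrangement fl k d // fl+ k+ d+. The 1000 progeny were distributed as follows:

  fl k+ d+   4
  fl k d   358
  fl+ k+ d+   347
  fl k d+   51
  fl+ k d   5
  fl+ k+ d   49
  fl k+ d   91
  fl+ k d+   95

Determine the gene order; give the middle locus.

fl

The two rarest classes, fl+ k d and fl k+ d+, are the double crossovers. Comparing them with the parentals, only the fl allele has switched, so fl is the middle locus and the order is d – fl – k.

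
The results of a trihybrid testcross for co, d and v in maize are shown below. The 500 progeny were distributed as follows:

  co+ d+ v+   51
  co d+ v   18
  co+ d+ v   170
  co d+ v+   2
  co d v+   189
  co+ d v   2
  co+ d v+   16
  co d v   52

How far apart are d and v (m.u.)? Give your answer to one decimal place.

21.4 m.u.

The two most frequent reciprocal classes, co d v+ and co+ d+ v, are the parental types, so the F1 was co d v+ / co+ d+ v.
The two rarest classes, co d+ v+ and co+ d v, are the double crossovers. Comparing them with the parentals, only the d allele has switched, so d is the middle locus and the order is v – d – co.
Crossovers in the v–d interval produce the single-crossover classes co d v and co+ d+ v+ (52 + 51 = 103) plus the double crossovers (4).
RF(v–d) = (103 + 4) / 500 = 107/500 = 0.2140 → 21.4 m.u.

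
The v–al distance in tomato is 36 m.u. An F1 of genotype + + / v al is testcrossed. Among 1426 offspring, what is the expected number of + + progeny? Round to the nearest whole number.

A map distance of 36 m.u. corresponds to a recombination frequency of 0.360.
The F1 is + + / v al, so + + is a parental gamete class with expected frequency (1 − r)/2 = 0.640/2 = 0.3200.
Expected number = 0.3200 × 1426 = 456.32 ≈ 456.

456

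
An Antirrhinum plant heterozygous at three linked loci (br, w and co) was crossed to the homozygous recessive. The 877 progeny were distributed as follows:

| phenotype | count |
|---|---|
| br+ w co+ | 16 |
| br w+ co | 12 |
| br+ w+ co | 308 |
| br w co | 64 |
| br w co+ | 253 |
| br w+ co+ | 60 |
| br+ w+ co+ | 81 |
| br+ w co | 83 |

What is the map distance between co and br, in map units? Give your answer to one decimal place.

The two most frequent reciprocal classes, br+ w+ co and br w co+, are the parental types, so the F1 was br+ w+ co / br w co+.
The two rarest classes, br w+ co and br+ w co+, are the double crossovers. Comparing them with the parentals, only the br allele has switched, so br is the middle locus and the order is co – br – w.
Crossovers in the co–br interval produce the single-crossover classes br+ w+ co+ and br w co (81 + 64 = 145) plus the double crossovers (28).
RF(co–br) = (145 + 28) / 877 = 173/877 = 0.1973 → 19.7 map units.

19.7 map units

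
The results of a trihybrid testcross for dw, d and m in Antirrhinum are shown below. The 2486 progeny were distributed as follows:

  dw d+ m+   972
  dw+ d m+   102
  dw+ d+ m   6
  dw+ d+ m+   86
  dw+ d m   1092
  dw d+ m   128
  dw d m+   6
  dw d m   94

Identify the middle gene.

The two most frequent reciprocal classes, dw+ d m and dw d+ m+, are the parental types, so the F1 was dw+ d m / dw d+ m+.
The two rarest classes, dw+ d+ m and dw d m+, are the double crossovers. Comparing them with the parentals, only the d allele has switched, so d is the middle locus and the order is dw – d – m.

d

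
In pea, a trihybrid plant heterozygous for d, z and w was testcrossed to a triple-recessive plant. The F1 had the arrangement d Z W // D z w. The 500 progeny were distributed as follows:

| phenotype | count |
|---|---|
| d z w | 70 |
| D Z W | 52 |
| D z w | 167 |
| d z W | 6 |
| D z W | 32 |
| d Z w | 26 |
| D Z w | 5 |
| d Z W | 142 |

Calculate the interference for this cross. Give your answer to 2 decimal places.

0.40

The two rarest classes, d z W and D Z w, are the double crossovers. Comparing them with the parentals, only the z allele has switched, so z is the middle locus and the order is w – z – d.
w–z: (58 + 11)/500 = 0.1380; z–d: (122 + 11)/500 = 0.2660.
Expected DCO frequency = 0.1380 × 0.2660 ≈ 0.03671; observed = 11/500 ≈ 0.02200.
Coefficient of coincidence = 0.02200/0.03671 ≈ 0.60; interference = 1 − 0.60 = 0.40.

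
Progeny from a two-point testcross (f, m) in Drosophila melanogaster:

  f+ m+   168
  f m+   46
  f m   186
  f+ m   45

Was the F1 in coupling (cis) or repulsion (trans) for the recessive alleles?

The two most frequent classes are f+ m+ (168) and f m (186); these are the parental (non-recombinant) types.
So the F1 carried f+ m+ on one chromosome and f m on the other — the recessive alleles are on the same chromosome (cis / coupling).

cis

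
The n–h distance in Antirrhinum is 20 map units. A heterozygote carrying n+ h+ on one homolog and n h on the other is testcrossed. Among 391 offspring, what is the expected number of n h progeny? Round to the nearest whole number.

A map distance of 20 map units corresponds to a recombination frequency of 0.200.
The F1 is n+ h+ / n h, so n h is a parental gamete class with expected frequency (1 − r)/2 = 0.800/2 = 0.4000.
Expected number = 0.4000 × 391 = 156.40 ≈ 156.

156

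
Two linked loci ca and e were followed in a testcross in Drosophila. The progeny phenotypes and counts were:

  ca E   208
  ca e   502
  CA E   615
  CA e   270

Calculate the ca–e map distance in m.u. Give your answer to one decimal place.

30.0 m.u.

The two most frequent classes, CA E (615) and ca e (502), are the parental types, so the F1 was CA E / ca e.
The recombinant classes are CA e and ca E: 270 + 208 = 478.
Recombination frequency = 478/1595 = 0.2997 ≈ 30.0%, i.e. 30.0 m.u.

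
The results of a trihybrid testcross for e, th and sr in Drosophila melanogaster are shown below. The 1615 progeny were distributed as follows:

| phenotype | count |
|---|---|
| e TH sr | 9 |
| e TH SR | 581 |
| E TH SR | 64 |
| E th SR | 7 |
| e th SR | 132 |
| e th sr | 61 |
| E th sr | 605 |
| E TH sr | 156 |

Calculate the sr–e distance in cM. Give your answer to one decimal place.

8.7 cM

The two most frequent reciprocal classes, E th sr and e TH SR, are the parental types, so the F1 was E th sr / e TH SR.
The two rarest classes, E th SR and e TH sr, are the double crossovers. Comparing them with the parentals, only the sr allele has switched, so sr is the middle locus and the order is th – sr – e.
Crossovers in the sr–e interval produce the single-crossover classes e th sr and E TH SR (61 + 64 = 125) plus the double crossovers (16).
RF(sr–e) = (125 + 16) / 1615 = 141/1615 = 0.0873 → 8.7 cM.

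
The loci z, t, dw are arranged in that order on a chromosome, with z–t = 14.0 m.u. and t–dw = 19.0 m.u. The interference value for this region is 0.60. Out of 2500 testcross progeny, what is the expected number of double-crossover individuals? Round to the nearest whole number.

27

Map distances give recombination frequencies of 0.140 and 0.190 for the two intervals.
With interference 0.60 (so coincidence = 0.40), expected double-crossover frequency = 0.140 × 0.190 × 0.40 = 0.01064.
Expected number = 0.01064 × 2500 = 26.60 ≈ 27.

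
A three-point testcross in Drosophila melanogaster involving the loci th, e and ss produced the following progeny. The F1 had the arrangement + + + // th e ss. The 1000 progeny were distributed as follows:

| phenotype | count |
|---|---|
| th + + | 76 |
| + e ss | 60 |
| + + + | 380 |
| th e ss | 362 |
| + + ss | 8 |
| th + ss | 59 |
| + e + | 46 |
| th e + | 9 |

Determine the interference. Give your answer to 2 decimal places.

0.09

The two rarest classes, + + ss and th e +, are the double crossovers. Comparing them with the parentals, only the ss allele has switched, so ss is the middle locus and the order is e – ss – th.
e–ss: (105 + 17)/1000 = 0.1220; ss–th: (136 + 17)/1000 = 0.1530.
Expected DCO frequency = 0.1220 × 0.1530 ≈ 0.01867; observed = 17/1000 ≈ 0.01700.
Coefficient of coincidence = 0.01700/0.01867 ≈ 0.91; interference = 1 − 0.91 = 0.09.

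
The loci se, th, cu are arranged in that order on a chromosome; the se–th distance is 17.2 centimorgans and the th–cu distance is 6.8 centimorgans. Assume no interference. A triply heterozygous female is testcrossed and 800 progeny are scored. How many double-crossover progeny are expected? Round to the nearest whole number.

Map distances give recombination frequencies of 0.172 and 0.068 for the two intervals.
With no interference, expected double-crossover frequency = 0.172 × 0.068 = 0.01170.
Expected number = 0.01170 × 800 = 9.36 ≈ 9.

9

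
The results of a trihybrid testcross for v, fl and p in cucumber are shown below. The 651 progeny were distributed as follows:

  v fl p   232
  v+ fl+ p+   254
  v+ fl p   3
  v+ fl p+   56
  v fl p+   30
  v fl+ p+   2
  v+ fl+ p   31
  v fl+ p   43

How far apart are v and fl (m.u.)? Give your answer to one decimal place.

The two most frequent reciprocal classes, v+ fl+ p+ and v fl p, are the parental types, so the F1 was v+ fl+ p+ / v fl p.
The two rarest classes, v fl+ p+ and v+ fl p, are the double crossovers. Comparing them with the parentals, only the v allele has switched, so v is the middle locus and the order is fl – v – p.
Crossovers in the fl–v interval produce the single-crossover classes v+ fl p+ and v fl+ p (56 + 43 = 99) plus the double crossovers (5).
RF(fl–v) = (99 + 5) / 651 = 104/651 = 0.1598 → 16.0 m.u.

16.0 m.u.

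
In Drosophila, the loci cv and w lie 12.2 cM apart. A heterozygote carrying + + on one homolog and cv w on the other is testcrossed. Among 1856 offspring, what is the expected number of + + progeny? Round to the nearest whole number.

A map distance of 12.2 cM corresponds to a recombination frequency of 0.122.
The F1 is + + / cv w, so + + is a parental gamete class with expected frequency (1 − r)/2 = 0.878/2 = 0.4390.
Expected number = 0.4390 × 1856 = 814.78 ≈ 815.

815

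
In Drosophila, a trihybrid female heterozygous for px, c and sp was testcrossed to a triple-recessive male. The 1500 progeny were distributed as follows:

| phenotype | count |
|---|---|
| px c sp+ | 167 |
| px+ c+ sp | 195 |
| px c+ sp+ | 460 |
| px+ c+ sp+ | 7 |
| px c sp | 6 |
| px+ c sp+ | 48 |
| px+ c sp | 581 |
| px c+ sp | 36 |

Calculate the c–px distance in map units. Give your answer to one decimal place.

25.0 map units

The two most frequent reciprocal classes, px c+ sp+ and px+ c sp, are the parental types, so the F1 was px c+ sp+ / px+ c sp.
The two rarest classes, px+ c+ sp+ and px c sp, are the double crossovers. Comparing them with the parentals, only the px allele has switched, so px is the middle locus and the order is sp – px – c.
Crossovers in the px–c interval produce the single-crossover classes px c sp+ and px+ c+ sp (167 + 195 = 362) plus the double crossovers (13).
RF(px–c) = (362 + 13) / 1500 = 375/1500 = 0.2500 → 25.0 map units.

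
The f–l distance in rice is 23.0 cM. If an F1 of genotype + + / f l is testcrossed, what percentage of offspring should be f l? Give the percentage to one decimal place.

38.5%

A map distance of 23.0 cM corresponds to a recombination frequency of 0.230.
The F1 is + + / f l, so f l is a parental gamete class with expected frequency (1 − r)/2 = 0.770/2 = 0.3850.
That is 0.3850 = 38.5% of the progeny.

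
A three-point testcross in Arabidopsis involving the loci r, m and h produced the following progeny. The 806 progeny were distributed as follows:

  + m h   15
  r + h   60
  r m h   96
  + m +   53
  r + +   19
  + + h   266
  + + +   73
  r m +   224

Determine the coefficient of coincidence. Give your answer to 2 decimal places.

The two most frequent reciprocal classes, + + h and r m +, are the parental types, so the F1 was + + h / r m +.
The two rarest classes, + m h and r + +, are the double crossovers. Comparing them with the parentals, only the m allele has switched, so m is the middle locus and the order is h – m – r.
h–m: (169 + 34)/806 = 0.2519; m–r: (113 + 34)/806 = 0.1824.
Expected DCO frequency = 0.2519 × 0.1824 ≈ 0.04595; observed = 34/806 ≈ 0.04218.
Coefficient of coincidence = 0.04218/0.04595 ≈ 0.92.

0.92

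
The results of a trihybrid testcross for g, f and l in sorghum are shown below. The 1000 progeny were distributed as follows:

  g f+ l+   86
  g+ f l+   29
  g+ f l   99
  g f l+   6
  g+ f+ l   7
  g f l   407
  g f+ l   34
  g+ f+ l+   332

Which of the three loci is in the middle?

The two most frequent reciprocal classes, g+ f+ l+ and g f l, are the parental types, so the F1 was g+ f+ l+ / g f l.
The two rarest classes, g+ f+ l and g f l+, are the double crossovers. Comparing them with the parentals, only the l allele has switched, so l is the middle locus and the order is g – l – f.

l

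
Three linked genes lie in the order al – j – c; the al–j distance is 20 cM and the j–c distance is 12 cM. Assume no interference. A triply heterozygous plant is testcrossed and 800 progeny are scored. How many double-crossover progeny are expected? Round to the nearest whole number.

Map distances give recombination frequencies of 0.200 and 0.120 for the two intervals.
With no interference, expected double-crossover frequency = 0.200 × 0.120 = 0.02400.
Expected number = 0.02400 × 800 = 19.20 ≈ 19.

19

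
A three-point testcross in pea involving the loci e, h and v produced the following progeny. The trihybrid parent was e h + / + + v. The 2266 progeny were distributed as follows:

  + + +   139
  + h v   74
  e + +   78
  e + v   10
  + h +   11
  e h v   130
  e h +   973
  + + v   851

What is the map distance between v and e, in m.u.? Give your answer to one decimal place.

12.8 m.u.

The two rarest classes, + h + and e + v, are the double crossovers. Comparing them with the parentals, only the e allele has switched, so e is the middle locus and the order is h – e – v.
Crossovers in the e–v interval produce the single-crossover classes e h v and + + + (130 + 139 = 269) plus the double crossovers (21).
RF(e–v) = (269 + 21) / 2266 = 290/2266 = 0.1280 → 12.8 m.u.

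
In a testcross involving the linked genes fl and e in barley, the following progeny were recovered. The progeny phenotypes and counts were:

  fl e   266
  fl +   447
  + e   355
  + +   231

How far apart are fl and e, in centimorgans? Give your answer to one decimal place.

38.3 centimorgans

The two most frequent classes, + e (355) and fl + (447), are the parental types, so the F1 was + e / fl +.
The recombinant classes are + + and fl e: 231 + 266 = 497.
Recombination frequency = 497/1299 = 0.3826 ≈ 38.3%, i.e. 38.3 centimorgans.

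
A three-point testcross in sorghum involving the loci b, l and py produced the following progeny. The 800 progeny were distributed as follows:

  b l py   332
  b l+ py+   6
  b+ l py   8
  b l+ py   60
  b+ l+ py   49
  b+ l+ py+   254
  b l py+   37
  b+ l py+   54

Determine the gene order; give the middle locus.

The two most frequent reciprocal classes, b+ l+ py+ and b l py, are the parental types, so the F1 was b+ l+ py+ / b l py.
The two rarest classes, b l+ py+ and b+ l py, are the double crossovers. Comparing them with the parentals, only the b allele has switched, so b is the middle locus and the order is py – b – l.

b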